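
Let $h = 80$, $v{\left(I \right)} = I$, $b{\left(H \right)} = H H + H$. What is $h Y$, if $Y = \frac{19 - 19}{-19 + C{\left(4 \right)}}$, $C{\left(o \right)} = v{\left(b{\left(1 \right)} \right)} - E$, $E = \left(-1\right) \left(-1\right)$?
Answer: $0$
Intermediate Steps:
$b{\left(H \right)} = H + H^{2}$ ($b{\left(H \right)} = H^{2} + H = H + H^{2}$)
$E = 1$
$C{\left(o \right)} = 1$ ($C{\left(o \right)} = 1 \left(1 + 1\right) - 1 = 1 \cdot 2 - 1 = 2 - 1 = 1$)
$Y = 0$ ($Y = \frac{19 - 19}{-19 + 1} = \frac{0}{-18} = 0 \left(- \frac{1}{18}\right) = 0$)
$h Y = 80 \cdot 0 = 0$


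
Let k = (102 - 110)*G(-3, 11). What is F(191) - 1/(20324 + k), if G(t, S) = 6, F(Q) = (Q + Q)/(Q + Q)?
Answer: 20275/20276 ≈ 0.99995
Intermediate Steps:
F(Q) = 1 (F(Q) = (2*Q)/((2*Q)) = (2*Q)*(1/(2*Q)) = 1)
k = -48 (k = (102 - 110)*6 = -8*6 = -48)
F(191) - 1/(20324 + k) = 1 - 1/(20324 - 48) = 1 - 1/20276 = 20275/20276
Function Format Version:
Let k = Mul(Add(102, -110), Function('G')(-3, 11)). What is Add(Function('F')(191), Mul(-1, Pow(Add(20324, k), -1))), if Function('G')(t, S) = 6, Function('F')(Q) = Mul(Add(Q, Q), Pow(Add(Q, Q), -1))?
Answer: Rational(20275, 20276) ≈ 0.99995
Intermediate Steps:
Function('F')(Q) = 1 (Function('F')(Q) = Mul(Mul(2, Q), Pow(Mul(2, Q), -1)) = Mul(Mul(2, Q), Mul(Rational(1, 2), Pow(Q, -1))) = 1)
k = -48 (k = Mul(Add(102, -110), 6) = Mul(-8, 6) = -48)
Add(Function('F')(191), Mul(-1, Pow(Add(20324, k), -1))) = Add(1, Mul(-1, Pow(Add(20324, -48), -1))) = Add(1, Mul(-1, Pow(20276, -1))) = Add(1, Mul(-1, Rational(1, 20276))) = Add(1, Rational(-1, 20276)) = Rational(20275, 20276)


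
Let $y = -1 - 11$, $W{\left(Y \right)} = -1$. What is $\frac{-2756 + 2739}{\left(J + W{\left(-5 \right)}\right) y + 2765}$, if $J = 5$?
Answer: $- \frac{17}{2717} \approx -0.0062569$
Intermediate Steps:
$y = -12$ ($y = -1 - 11 = -12$)
$\frac{-2756 + 2739}{\left(J + W{\left(-5 \right)}\right) y + 2765} = \frac{-2756 + 2739}{\left(5 - 1\right) \left(-12\right) + 2765} = - \frac{17}{4 \left(-12\right) + 2765} = - \frac{17}{-48 + 2765} = - \frac{17}{2717}$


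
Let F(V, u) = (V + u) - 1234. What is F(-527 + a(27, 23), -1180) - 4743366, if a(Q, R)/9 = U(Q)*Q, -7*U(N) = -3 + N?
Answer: -33229981/7 ≈ -4.7471e+6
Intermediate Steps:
U(N) = 3/7 - N/7 (U(N) = -(-3 + N)/7 = 3/7 - N/7)
a(Q, R) = 9*Q*(3/7 - Q/7) (a(Q, R) = 9*((3/7 - Q/7)*Q) = 9*(Q*(3/7 - Q/7)) = 9*Q*(3/7 - Q/7))
F(V, u) = -1234 + V + u
F(-527 + a(27, 23), -1180) - 4743366 = (-1234 + (-527 + (9/7)*27*(3 - 1*27)) - 1180) - 4743366 = (-1234 + (-527 + (9/7)*27*(3 - 27)) - 1180) - 4743366 = (-1234 + (-527 + (9/7)*27*(-24)) - 1180) - 4743366 = (-1234 + (-527 - 5832/7) - 1180) - 4743366 = (-1234 - 9521/7 - 1180) - 4743366 = -26419/7 - 4743366 = -33229981/7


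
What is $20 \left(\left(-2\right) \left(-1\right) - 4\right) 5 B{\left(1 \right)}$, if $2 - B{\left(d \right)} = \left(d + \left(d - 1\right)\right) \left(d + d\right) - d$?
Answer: $-200$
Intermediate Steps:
$B{\left(d \right)} = 2 + d - 2 d \left(-1 + 2 d\right)$ ($B{\left(d \right)} = 2 - \left(\left(d + \left(d - 1\right)\right) \left(d + d\right) - d\right) = 2 - \left(\left(d + \left(d - 1\right)\right) 2 d - d\right) = 2 - \left(\left(d + \left(-1 + d\right)\right) 2 d - d\right) = 2 - \left(\left(-1 + 2 d\right) 2 d - d\right) = 2 - \left(2 d \left(-1 + 2 d\right) - d\right) = 2 - \left(- d + 2 d \left(-1 + 2 d\right)\right) = 2 + d - 2 d \left(-1 + 2 d\right)$)
$20 \left(\left(-2\right) \left(-1\right) - 4\right) 5 B{\left(1 \right)} = 20 \left(\left(-2\right) \left(-1\right) - 4\right) 5 \left(2 - 4 \cdot 1^{2} + 3 \cdot 1\right) = 20 \left(2 - 4\right) 5 \left(2 - 4 + 3\right) = 20 \left(\left(-2\right) 5\right) \left(2 - 4 + 3\right) = 20 \left(-10\right) 1 = \left(-200\right) 1 = -200$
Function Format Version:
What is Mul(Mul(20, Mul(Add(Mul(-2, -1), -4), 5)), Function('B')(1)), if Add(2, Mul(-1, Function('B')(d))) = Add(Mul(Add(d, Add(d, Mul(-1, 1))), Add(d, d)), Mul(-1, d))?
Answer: -200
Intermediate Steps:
Function('B')(d) = Add(2, d, Mul(-2, d, Add(-1, Mul(2, d)))) (Function('B')(d) = Add(2, Mul(-1, Add(Mul(Add(d, Add(d, Mul(-1, 1))), Add(d, d)), Mul(-1, d)))) = Add(2, Mul(-1, Add(Mul(Add(d, Add(d, -1)), Mul(2, d)), Mul(-1, d)))) = Add(2, Mul(-1, Add(Mul(Add(d, Add(-1, d)), Mul(2, d)), Mul(-1, d)))) = Add(2, Mul(-1, Add(Mul(Add(-1, Mul(2, d)), Mul(2, d)), Mul(-1, d)))) = Add(2, Mul(-1, Add(Mul(2, d, Add(-1, Mul(2, d))), Mul(-1, d)))) = Add(2, Mul(-1, Add(Mul(-1, d), Mul(2, d, Add(-1, Mul(2, d)))))) = Add(2, Add(d, Mul(-2, d, Add(-1, Mul(2, d))))) = Add(2, d, Mul(-2, d, Add(-1, Mul(2, d)))))
Mul(Mul(20, Mul(Add(Mul(-2, -1), -4), 5)), Function('B')(1)) = Mul(Mul(20, Mul(Add(Mul(-2, -1), -4), 5)), Add(2, Mul(-4, Pow(1, 2)), Mul(3, 1))) = Mul(Mul(20, Mul(Add(2, -4), 5)), Add(2, Mul(-4, 1), 3)) = Mul(Mul(20, Mul(-2, 5)), Add(2, -4, 3)) = Mul(Mul(20, -10), 1) = Mul(-200, 1) = -200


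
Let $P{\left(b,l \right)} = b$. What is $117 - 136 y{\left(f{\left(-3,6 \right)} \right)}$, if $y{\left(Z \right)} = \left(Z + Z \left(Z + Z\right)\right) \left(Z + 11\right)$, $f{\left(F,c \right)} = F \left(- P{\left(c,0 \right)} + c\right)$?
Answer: $117$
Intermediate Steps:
$f{\left(F,c \right)} = 0$ ($f{\left(F,c \right)} = F \left(- c + c\right) = F 0 = 0$)
$y{\left(Z \right)} = \left(11 + Z\right) \left(Z + 2 Z^{2}\right)$ ($y{\left(Z \right)} = \left(Z + Z 2 Z\right) \left(11 + Z\right) = \left(Z + 2 Z^{2}\right) \left(11 + Z\right) = \left(11 + Z\right) \left(Z + 2 Z^{2}\right)$)
$117 - 136 y{\left(f{\left(-3,6 \right)} \right)} = 117 - 136 \cdot 0 \left(11 + 2 \cdot 0^{2} + 23 \cdot 0\right) = 117 - 136 \cdot 0 \left(11 + 2 \cdot 0 + 0\right) = 117 - 136 \cdot 0 \left(11 + 0 + 0\right) = 117 - 136 \cdot 0 \cdot 11 = 117 - 0 = 117 + 0 = 117$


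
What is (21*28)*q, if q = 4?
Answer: 2352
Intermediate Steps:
(21*28)*q = (21*28)*4 = 588*4 = 2352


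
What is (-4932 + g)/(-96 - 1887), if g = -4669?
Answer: 9601/1983 ≈ 4.8417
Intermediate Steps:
(-4932 + g)/(-96 - 1887) = (-4932 - 4669)/(-96 - 1887) = -9601/(-1983) = -9601*(-1/1983) = 9601/1983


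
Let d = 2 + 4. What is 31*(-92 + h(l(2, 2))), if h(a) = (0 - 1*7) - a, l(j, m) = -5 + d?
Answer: -3100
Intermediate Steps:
d = 6
l(j, m) = 1 (l(j, m) = -5 + 6 = 1)
h(a) = -7 - a (h(a) = (0 - 7) - a = -7 - a)
31*(-92 + h(l(2, 2))) = 31*(-92 + (-7 - 1*1)) = 31*(-92 + (-7 - 1)) = 31*(-92 - 8) = 31*(-100) = -3100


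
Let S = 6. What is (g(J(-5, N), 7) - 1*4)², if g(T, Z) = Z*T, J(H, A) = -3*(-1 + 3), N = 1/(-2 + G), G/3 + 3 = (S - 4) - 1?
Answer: 2116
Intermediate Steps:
G = -6 (G = -9 + 3*((6 - 4) - 1) = -9 + 3*(2 - 1) = -9 + 3*1 = -9 + 3 = -6)
N = -⅛ (N = 1/(-2 - 6) = 1/(-8) = -⅛ ≈ -0.12500)
J(H, A) = -6 (J(H, A) = -3*2 = -6)
g(T, Z) = T*Z
(g(J(-5, N), 7) - 1*4)² = (-6*7 - 1*4)² = (-42 - 4)² = (-46)² = 2116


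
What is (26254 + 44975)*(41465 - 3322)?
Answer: 2716887747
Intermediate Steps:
(26254 + 44975)*(41465 - 3322) = 71229*38143 = 2716887747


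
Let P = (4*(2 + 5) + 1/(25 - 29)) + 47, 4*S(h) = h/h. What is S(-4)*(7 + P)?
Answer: 327/16 ≈ 20.438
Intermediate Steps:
S(h) = ¼ (S(h) = (h/h)/4 = (¼)*1 = ¼)
P = 299/4 (P = (4*7 + 1/(-4)) + 47 = (28 - ¼) + 47 = 111/4 + 47 = 299/4 ≈ 74.750)
S(-4)*(7 + P) = (7 + 299/4)/4 = (¼)*(327/4) = 327/16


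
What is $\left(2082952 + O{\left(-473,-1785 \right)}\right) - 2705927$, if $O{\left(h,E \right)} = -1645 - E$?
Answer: $-622835$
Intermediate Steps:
$\left(2082952 + O{\left(-473,-1785 \right)}\right) - 2705927 = \left(2082952 - -140\right) - 2705927 = \left(2082952 + \left(-1645 + 1785\right)\right) - 2705927 = \left(2082952 + 140\right) - 2705927 = 2083092 - 2705927 = -622835$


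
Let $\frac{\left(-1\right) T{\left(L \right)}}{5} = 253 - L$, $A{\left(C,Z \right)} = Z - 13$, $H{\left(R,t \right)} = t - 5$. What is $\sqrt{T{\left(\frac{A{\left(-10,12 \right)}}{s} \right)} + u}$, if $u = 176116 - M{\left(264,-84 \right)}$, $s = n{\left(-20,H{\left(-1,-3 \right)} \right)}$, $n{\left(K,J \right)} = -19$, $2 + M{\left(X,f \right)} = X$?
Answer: $\frac{2 \sqrt{15756681}}{19} \approx 417.84$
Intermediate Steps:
$M{\left(X,f \right)} = -2 + X$
$H{\left(R,t \right)} = -5 + t$ ($H{\left(R,t \right)} = t - 5 = -5 + t$)
$A{\left(C,Z \right)} = -13 + Z$
$s = -19$
$u = 175854$ ($u = 176116 - \left(-2 + 264\right) = 176116 - 262 = 175854$)
$T{\left(L \right)} = -1265 + 5 L$ ($T{\left(L \right)} = - 5 \left(253 - L\right) = -1265 + 5 L$)
$\sqrt{T{\left(\frac{A{\left(-10,12 \right)}}{s} \right)} + u} = \sqrt{\left(-1265 + 5 \frac{-13 + 12}{-19}\right) + 175854} = \sqrt{\left(-1265 + 5 \left(\left(-1\right) \left(- \frac{1}{19}\right)\right)\right) + 175854} = \sqrt{\left(-1265 + 5 \cdot \frac{1}{19}\right) + 175854} = \sqrt{\left(-1265 + \frac{5}{19}\right) + 175854} = \sqrt{- \frac{24030}{19} + 175854} = \sqrt{\frac{3317196}{19}} = \frac{2 \sqrt{15756681}}{19}$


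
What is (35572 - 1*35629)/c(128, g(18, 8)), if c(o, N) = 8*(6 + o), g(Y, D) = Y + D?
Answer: -57/1072 ≈ -0.053172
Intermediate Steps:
g(Y, D) = D + Y
c(o, N) = 48 + 8*o
(35572 - 1*35629)/c(128, g(18, 8)) = (35572 - 1*35629)/(48 + 8*128) = (35572 - 35629)/(48 + 1024) = -57/1072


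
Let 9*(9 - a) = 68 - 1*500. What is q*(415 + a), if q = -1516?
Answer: -715552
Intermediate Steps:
a = 57 (a = 9 - (68 - 1*500)/9 = 9 - (68 - 500)/9 = 9 - 1/9*(-432) = 9 + 48 = 57)
q*(415 + a) = -1516*(415 + 57) = -1516*472 = -715552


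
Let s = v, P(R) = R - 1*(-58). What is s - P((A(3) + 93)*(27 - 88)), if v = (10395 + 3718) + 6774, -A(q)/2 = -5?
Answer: 27112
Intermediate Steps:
A(q) = 10 (A(q) = -2*(-5) = 10)
P(R) = 58 + R (P(R) = R + 58 = 58 + R)
v = 20887 (v = 14113 + 6774 = 20887)
s = 20887
s - P((A(3) + 93)*(27 - 88)) = 20887 - (58 + (10 + 93)*(27 - 88)) = 20887 - (58 + 103*(-61)) = 20887 - (58 - 6283) = 20887 - 1*(-6225) = 20887 + 6225 = 27112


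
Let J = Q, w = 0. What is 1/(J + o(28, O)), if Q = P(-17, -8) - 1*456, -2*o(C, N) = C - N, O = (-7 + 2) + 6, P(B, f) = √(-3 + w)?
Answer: -626/293911 - 4*I*√3/881733 ≈ -0.0021299 - 7.8575e-6*I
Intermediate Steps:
P(B, f) = I*√3 (P(B, f) = √(-3 + 0) = √(-3) = I*√3)
O = 1 (O = -5 + 6 = 1)
o(C, N) = N/2 - C/2 (o(C, N) = -(C - N)/2 = N/2 - C/2)
Q = -456 + I*√3 (Q = I*√3 - 1*456 = I*√3 - 456 = -456 + I*√3 ≈ -456.0 + 1.732*I)
J = -456 + I*√3 ≈ -456.0 + 1.732*I
1/(J + o(28, O)) = 1/((-456 + I*√3) + ((½)*1 - ½*28)) = 1/((-456 + I*√3) + (½ - 14)) = 1/((-456 + I*√3) - 27/2) = 1/(-939/2 + I*√3)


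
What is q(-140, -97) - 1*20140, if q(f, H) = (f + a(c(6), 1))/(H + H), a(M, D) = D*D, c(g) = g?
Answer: -3907021/194 ≈ -20139.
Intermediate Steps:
a(M, D) = D**2
q(f, H) = (1 + f)/(2*H) (q(f, H) = (f + 1**2)/(H + H) = (f + 1)/((2*H)) = (1 + f)*(1/(2*H)) = (1 + f)/(2*H))
q(-140, -97) - 1*20140 = (1/2)*(1 - 140)/(-97) - 1*20140 = (1/2)*(-1/97)*(-139) - 20140 = 139/194 - 20140 = -3907021/194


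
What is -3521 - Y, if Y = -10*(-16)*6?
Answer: -4481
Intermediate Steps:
Y = 960 (Y = 160*6 = 960)
-3521 - Y = -3521 - 1*960 = -3521 - 960 = -4481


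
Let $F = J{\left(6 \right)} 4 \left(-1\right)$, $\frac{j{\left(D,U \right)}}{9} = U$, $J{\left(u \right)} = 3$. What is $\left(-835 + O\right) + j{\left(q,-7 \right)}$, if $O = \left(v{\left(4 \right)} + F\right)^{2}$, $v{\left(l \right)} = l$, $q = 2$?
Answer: $-834$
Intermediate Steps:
$j{\left(D,U \right)} = 9 U$
$F = -12$ ($F = 3 \cdot 4 \left(-1\right) = 12 \left(-1\right) = -12$)
$O = 64$ ($O = \left(4 - 12\right)^{2} = \left(-8\right)^{2} = 64$)
$\left(-835 + O\right) + j{\left(q,-7 \right)} = \left(-835 + 64\right) + 9 \left(-7\right) = -771 - 63 = -834$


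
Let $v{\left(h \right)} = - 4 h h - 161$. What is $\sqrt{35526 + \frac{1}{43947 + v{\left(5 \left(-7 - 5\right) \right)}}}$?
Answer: $\frac{\sqrt{30678015349282}}{29386} \approx 188.48$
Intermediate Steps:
$v{\left(h \right)} = -161 - 4 h^{2}$ ($v{\left(h \right)} = - 4 h^{2} - 161 = -161 - 4 h^{2}$)
$\sqrt{35526 + \frac{1}{43947 + v{\left(5 \left(-7 - 5\right) \right)}}} = \sqrt{35526 + \frac{1}{43947 - \left(161 + 4 \left(5 \left(-7 - 5\right)\right)^{2}\right)}} = \sqrt{35526 + \frac{1}{43947 - \left(161 + 4 \left(5 \left(-12\right)\right)^{2}\right)}} = \sqrt{35526 + \frac{1}{43947 - \left(161 + 4 \left(-60\right)^{2}\right)}} = \sqrt{35526 + \frac{1}{43947 - 14561}} = \sqrt{35526 + \frac{1}{29386}} = \sqrt{\frac{1043967037}{29386}} = \frac{\sqrt{30678015349282}}{29386}$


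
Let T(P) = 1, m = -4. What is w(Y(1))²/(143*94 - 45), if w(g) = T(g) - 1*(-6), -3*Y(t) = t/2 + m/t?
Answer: 49/13397 ≈ 0.0036575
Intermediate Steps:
Y(t) = -t/6 + 4/(3*t) (Y(t) = -(t/2 - 4/t)/3 = -t/6 + 4/(3*t))
w(g) = 7 (w(g) = 1 - 1*(-6) = 1 + 6 = 7)
w(Y(1))²/(143*94 - 45) = 7²/(143*94 - 45) = 49/(13442 - 45) = 49/13397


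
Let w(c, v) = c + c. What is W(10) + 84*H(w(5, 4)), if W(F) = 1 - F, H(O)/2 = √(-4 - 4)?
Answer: -9 + 336*I*√2 ≈ -9.0 + 475.18*I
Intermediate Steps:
w(c, v) = 2*c
H(O) = 4*I*√2 (H(O) = 2*√(-4 - 4) = 2*√(-8) = 2*(2*I*√2) = 4*I*√2)
W(10) + 84*H(w(5, 4)) = (1 - 1*10) + 84*(4*I*√2) = (1 - 10) + 336*I*√2 = -9 + 336*I*√2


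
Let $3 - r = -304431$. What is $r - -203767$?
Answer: $508201$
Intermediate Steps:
$r = 304434$ ($r = 3 - -304431 = 3 + 304431 = 304434$)
$r - -203767 = 304434 - -203767 = 304434 + 203767 = 508201$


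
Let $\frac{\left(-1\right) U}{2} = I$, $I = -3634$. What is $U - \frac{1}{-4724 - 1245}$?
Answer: $\frac{43382693}{5969} \approx 7268.0$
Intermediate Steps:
$U = 7268$ ($U = \left(-2\right) \left(-3634\right) = 7268$)
$U - \frac{1}{-4724 - 1245} = 7268 - \frac{1}{-4724 - 1245} = 7268 - \frac{1}{-5969} = 7268 - - \frac{1}{5969} = 7268 + \frac{1}{5969} = \frac{43382693}{5969}$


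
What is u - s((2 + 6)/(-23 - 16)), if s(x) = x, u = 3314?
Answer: 129254/39 ≈ 3314.2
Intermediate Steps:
u - s((2 + 6)/(-23 - 16)) = 3314 - (2 + 6)/(-23 - 16) = 3314 - 8/(-39) = 3314 - 8*(-1)/39 = 3314 - 1*(-8/39) = 3314 + 8/39 = 129254/39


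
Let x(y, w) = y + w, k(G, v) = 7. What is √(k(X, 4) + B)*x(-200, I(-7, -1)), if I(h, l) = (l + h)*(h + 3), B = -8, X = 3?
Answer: -168*I ≈ -168.0*I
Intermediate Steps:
I(h, l) = (3 + h)*(h + l) (I(h, l) = (h + l)*(3 + h) = (3 + h)*(h + l))
x(y, w) = w + y
√(k(X, 4) + B)*x(-200, I(-7, -1)) = √(7 - 8)*(((-7)² + 3*(-7) + 3*(-1) - 7*(-1)) - 200) = √(-1)*((49 - 21 - 3 + 7) - 200) = I*(32 - 200) = I*(-168) = -168*I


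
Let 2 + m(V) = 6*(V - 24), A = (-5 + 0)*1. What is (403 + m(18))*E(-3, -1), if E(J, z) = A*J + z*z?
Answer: 5840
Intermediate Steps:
A = -5 (A = -5*1 = -5)
m(V) = -146 + 6*V (m(V) = -2 + 6*(V - 24) = -2 + 6*(-24 + V) = -2 + (-144 + 6*V) = -146 + 6*V)
E(J, z) = z**2 - 5*J (E(J, z) = -5*J + z*z = -5*J + z**2 = z**2 - 5*J)
(403 + m(18))*E(-3, -1) = (403 + (-146 + 6*18))*((-1)**2 - 5*(-3)) = (403 + (-146 + 108))*(1 + 15) = (403 - 38)*16 = 365*16 = 5840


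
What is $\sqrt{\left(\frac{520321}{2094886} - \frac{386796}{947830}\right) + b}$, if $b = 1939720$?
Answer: $\frac{\sqrt{3614140522616527421151769070}}{43165126030} \approx 1392.7$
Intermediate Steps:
$\sqrt{\left(\frac{520321}{2094886} - \frac{386796}{947830}\right) + b} = \sqrt{\left(\frac{520321}{2094886} - \frac{386796}{947830}\right) + 1939720} = \sqrt{\left(520321 \cdot \frac{1}{2094886} - \frac{193398}{473915}\right) + 1939720} = \sqrt{\left(\frac{520321}{2094886} - \frac{193398}{473915}\right) + 1939720} = \sqrt{- \frac{6893862431}{43165126030} + 1939720} = \sqrt{\frac{83728251369049169}{43165126030}} = \frac{\sqrt{3614140522616527421151769070}}{43165126030}$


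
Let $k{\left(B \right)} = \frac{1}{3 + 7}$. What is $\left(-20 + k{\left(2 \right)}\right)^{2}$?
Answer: $\frac{39601}{100} \approx 396.01$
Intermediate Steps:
$k{\left(B \right)} = \frac{1}{10}$
$\left(-20 + k{\left(2 \right)}\right)^{2} = \left(-20 + \frac{1}{10}\right)^{2} = \left(- \frac{199}{10}\right)^{2} = \frac{39601}{100}$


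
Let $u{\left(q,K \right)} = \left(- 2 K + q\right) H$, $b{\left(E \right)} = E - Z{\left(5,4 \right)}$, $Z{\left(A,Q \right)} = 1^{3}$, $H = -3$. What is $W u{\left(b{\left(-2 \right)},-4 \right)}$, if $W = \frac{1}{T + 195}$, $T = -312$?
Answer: $\frac{5}{39} \approx 0.12821$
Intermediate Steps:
$Z{\left(A,Q \right)} = 1$
$b{\left(E \right)} = -1 + E$ ($b{\left(E \right)} = E - 1 = -1 + E$)
$W = - \frac{1}{117}$ ($W = \frac{1}{-312 + 195} = \frac{1}{-117} = - \frac{1}{117} \approx -0.008547$)
$u{\left(q,K \right)} = - 3 q + 6 K$ ($u{\left(q,K \right)} = \left(- 2 K + q\right) \left(-3\right) = \left(q - 2 K\right) \left(-3\right) = - 3 q + 6 K$)
$W u{\left(b{\left(-2 \right)},-4 \right)} = - \frac{- 3 \left(-1 - 2\right) + 6 \left(-4\right)}{117} = - \frac{\left(-3\right) \left(-3\right) - 24}{117} = - \frac{9 - 24}{117} = \left(- \frac{1}{117}\right) \left(-15\right) = \frac{5}{39}$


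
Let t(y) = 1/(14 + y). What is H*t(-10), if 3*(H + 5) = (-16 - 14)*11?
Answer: -115/4 ≈ -28.750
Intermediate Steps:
H = -115 (H = -5 + ((-16 - 14)*11)/3 = -5 + (-30*11)/3 = -5 + (⅓)*(-330) = -5 - 110 = -115)
H*t(-10) = -115/(14 - 10) = -115/4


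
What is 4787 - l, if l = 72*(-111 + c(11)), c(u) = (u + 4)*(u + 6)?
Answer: -5581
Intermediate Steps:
c(u) = (4 + u)*(6 + u)
l = 10368 (l = 72*(-111 + (24 + 11² + 10*11)) = 72*(-111 + (24 + 121 + 110)) = 72*(-111 + 255) = 72*144 = 10368)
4787 - l = 4787 - 1*10368 = 4787 - 10368 = -5581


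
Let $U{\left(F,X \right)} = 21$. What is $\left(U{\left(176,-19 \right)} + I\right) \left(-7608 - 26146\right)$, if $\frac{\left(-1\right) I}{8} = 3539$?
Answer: $954934414$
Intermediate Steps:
$I = -28312$ ($I = \left(-8\right) 3539 = -28312$)
$\left(U{\left(176,-19 \right)} + I\right) \left(-7608 - 26146\right) = \left(21 - 28312\right) \left(-7608 - 26146\right) = \left(-28291\right) \left(-33754\right) = 954934414$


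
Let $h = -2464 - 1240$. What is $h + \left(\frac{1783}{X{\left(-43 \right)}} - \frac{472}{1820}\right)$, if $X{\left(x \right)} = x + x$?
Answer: $- \frac{145758933}{39130} \approx -3725.0$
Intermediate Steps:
$X{\left(x \right)} = 2 x$
$h = -3704$ ($h = -2464 - 1240 = -3704$)
$h + \left(\frac{1783}{X{\left(-43 \right)}} - \frac{472}{1820}\right) = -3704 + \left(\frac{1783}{2 \left(-43\right)} - \frac{472}{1820}\right) = -3704 + \left(\frac{1783}{-86} - \frac{118}{455}\right) = -3704 + \left(1783 \left(- \frac{1}{86}\right) - \frac{118}{455}\right) = -3704 - \frac{821413}{39130} = - \frac{145758933}{39130}$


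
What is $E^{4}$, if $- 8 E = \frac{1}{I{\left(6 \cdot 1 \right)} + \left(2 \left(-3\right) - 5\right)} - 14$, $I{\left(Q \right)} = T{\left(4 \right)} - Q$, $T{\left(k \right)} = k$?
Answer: $\frac{1121513121}{116985856} \approx 9.5867$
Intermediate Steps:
$I{\left(Q \right)} = 4 - Q$
$E = \frac{183}{104}$ ($E = - \frac{\frac{1}{\left(4 - 6 \cdot 1\right) + \left(2 \left(-3\right) - 5\right)} - 14}{8} = - \frac{\frac{1}{\left(4 - 6\right) - 11} - 14}{8} = - \frac{\frac{1}{-2 - 11} - 14}{8} = - \frac{\frac{1}{-13} - 14}{8} = - \frac{- \frac{1}{13} - 14}{8} = \left(- \frac{1}{8}\right) \left(- \frac{183}{13}\right) = \frac{183}{104} \approx 1.7596$)
$E^{4} = \left(\frac{183}{104}\right)^{4} = \frac{1121513121}{116985856}$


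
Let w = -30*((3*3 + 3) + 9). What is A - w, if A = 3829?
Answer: 4459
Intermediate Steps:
w = -630 (w = -30*((9 + 3) + 9) = -30*(12 + 9) = -30*21 = -630)
A - w = 3829 - 1*(-630) = 3829 + 630 = 4459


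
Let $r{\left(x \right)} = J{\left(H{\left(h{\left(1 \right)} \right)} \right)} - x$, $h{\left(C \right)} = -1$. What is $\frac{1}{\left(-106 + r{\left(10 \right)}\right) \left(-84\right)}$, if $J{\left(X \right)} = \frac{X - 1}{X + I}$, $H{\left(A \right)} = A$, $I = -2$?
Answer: $\frac{1}{9688} \approx 0.00010322$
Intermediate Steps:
$J{\left(X \right)} = \frac{-1 + X}{-2 + X}$ ($J{\left(X \right)} = \frac{X - 1}{X - 2} = \frac{-1 + X}{-2 + X}$)
$r{\left(x \right)} = \frac{2}{3} - x$ ($r{\left(x \right)} = \frac{-1 - 1}{-2 - 1} - x = \frac{1}{-3} \left(-2\right) - x = \left(- \frac{1}{3}\right) \left(-2\right) - x = \frac{2}{3} - x$)
$\frac{1}{\left(-106 + r{\left(10 \right)}\right) \left(-84\right)} = \frac{1}{\left(-106 + \left(\frac{2}{3} - 10\right)\right) \left(-84\right)} = \frac{1}{\left(-106 - \frac{28}{3}\right) \left(-84\right)} = \frac{1}{\left(- \frac{346}{3}\right) \left(-84\right)} = \frac{1}{9688}$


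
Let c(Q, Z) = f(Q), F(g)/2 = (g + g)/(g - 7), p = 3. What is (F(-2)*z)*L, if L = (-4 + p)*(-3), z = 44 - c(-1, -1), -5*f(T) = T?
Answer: 584/5 ≈ 116.80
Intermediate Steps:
f(T) = -T/5
F(g) = 4*g/(-7 + g) (F(g) = 2*((g + g)/(g - 7)) = 2*((2*g)/(-7 + g)) = 2*(2*g/(-7 + g)) = 4*g/(-7 + g))
c(Q, Z) = -Q/5
z = 219/5 (z = 44 - (-1)*(-1)/5 = 44 - 1*⅕ = 44 - ⅕ = 219/5 ≈ 43.800)
L = 3 (L = (-4 + 3)*(-3) = -1*(-3) = 3)
(F(-2)*z)*L = ((4*(-2)/(-7 - 2))*(219/5))*3 = ((4*(-2)/(-9))*(219/5))*3 = ((4*(-2)*(-⅑))*(219/5))*3 = ((8/9)*(219/5))*3 = (584/15)*3 = 584/5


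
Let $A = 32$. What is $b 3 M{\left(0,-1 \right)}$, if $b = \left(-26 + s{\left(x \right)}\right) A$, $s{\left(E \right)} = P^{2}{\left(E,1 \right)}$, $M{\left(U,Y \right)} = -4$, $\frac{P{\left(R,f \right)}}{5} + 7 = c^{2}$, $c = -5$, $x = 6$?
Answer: $-3100416$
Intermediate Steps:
$P{\left(R,f \right)} = 90$ ($P{\left(R,f \right)} = -35 + 5 \left(-5\right)^{2} = -35 + 5 \cdot 25 = -35 + 125 = 90$)
$s{\left(E \right)} = 8100$ ($s{\left(E \right)} = 90^{2} = 8100$)
$b = 258368$ ($b = \left(-26 + 8100\right) 32 = 8074 \cdot 32 = 258368$)
$b 3 M{\left(0,-1 \right)} = 258368 \cdot 3 \left(-4\right) = 258368 \left(-12\right) = -3100416$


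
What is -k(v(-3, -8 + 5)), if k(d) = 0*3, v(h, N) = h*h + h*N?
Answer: 0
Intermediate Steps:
v(h, N) = h² + N*h
k(d) = 0
-k(v(-3, -8 + 5)) = -1*0 = 0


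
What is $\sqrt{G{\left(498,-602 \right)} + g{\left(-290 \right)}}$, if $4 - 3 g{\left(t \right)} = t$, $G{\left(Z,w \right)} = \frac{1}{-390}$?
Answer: $\frac{\sqrt{14905410}}{390} \approx 9.8994$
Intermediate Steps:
$G{\left(Z,w \right)} = - \frac{1}{390}$
$g{\left(t \right)} = \frac{4}{3} - \frac{t}{3}$
$\sqrt{G{\left(498,-602 \right)} + g{\left(-290 \right)}} = \sqrt{- \frac{1}{390} + \left(\frac{4}{3} - - \frac{290}{3}\right)} = \sqrt{- \frac{1}{390} + \left(\frac{4}{3} + \frac{290}{3}\right)} = \sqrt{- \frac{1}{390} + 98} = \sqrt{\frac{38219}{390}} = \frac{\sqrt{14905410}}{390}$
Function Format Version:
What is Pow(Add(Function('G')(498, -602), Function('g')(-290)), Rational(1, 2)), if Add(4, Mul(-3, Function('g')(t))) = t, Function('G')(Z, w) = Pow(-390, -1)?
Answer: Mul(Rational(1, 390), Pow(14905410, Rational(1, 2))) ≈ 9.8994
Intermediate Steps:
Function('G')(Z, w) = Rational(-1, 390)
Function('g')(t) = Add(Rational(4, 3), Mul(Rational(-1, 3), t))
Pow(Add(Function('G')(498, -602), Function('g')(-290)), Rational(1, 2)) = Pow(Add(Rational(-1, 390), Add(Rational(4, 3), Mul(Rational(-1, 3), -290))), Rational(1, 2)) = Pow(Add(Rational(-1, 390), Add(Rational(4, 3), Rational(290, 3))), Rational(1, 2)) = Pow(Add(Rational(-1, 390), 98), Rational(1, 2)) = Pow(Rational(38219, 390), Rational(1, 2)) = Mul(Rational(1, 390), Pow(14905410, Rational(1, 2)))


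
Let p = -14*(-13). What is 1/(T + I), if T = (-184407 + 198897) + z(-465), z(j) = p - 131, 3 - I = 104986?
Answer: -1/90442 ≈ -1.1057e-5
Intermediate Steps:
I = -104983 (I = 3 - 1*104986 = 3 - 104986 = -104983)
p = 182
z(j) = 51 (z(j) = 182 - 131 = 51)
T = 14541 (T = (-184407 + 198897) + 51 = 14490 + 51 = 14541)
1/(T + I) = 1/(14541 - 104983) = 1/(-90442) = -1/90442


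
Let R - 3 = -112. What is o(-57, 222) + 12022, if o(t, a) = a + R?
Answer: 12135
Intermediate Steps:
R = -109 (R = 3 - 112 = -109)
o(t, a) = -109 + a (o(t, a) = a - 109 = -109 + a)
o(-57, 222) + 12022 = (-109 + 222) + 12022 = 113 + 12022 = 12135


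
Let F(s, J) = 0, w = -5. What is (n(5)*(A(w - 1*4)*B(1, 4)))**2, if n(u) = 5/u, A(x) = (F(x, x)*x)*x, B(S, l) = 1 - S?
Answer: 0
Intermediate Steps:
A(x) = 0 (A(x) = (0*x)*x = 0*x = 0)
(n(5)*(A(w - 1*4)*B(1, 4)))**2 = ((5/5)*(0*(1 - 1*1)))**2 = ((5*(1/5))*(0*(1 - 1)))**2 = (1*(0*0))**2 = (1*0)**2 = 0**2 = 0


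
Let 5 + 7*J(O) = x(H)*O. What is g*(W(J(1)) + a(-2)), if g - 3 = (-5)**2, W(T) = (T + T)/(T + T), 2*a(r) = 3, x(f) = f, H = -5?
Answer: 70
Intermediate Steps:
J(O) = -5/7 - 5*O/7 (J(O) = -5/7 + (-5*O)/7 = -5/7 - 5*O/7)
a(r) = 3/2 (a(r) = (1/2)*3 = 3/2)
W(T) = 1 (W(T) = (2*T)/((2*T)) = (2*T)*(1/(2*T)) = 1)
g = 28 (g = 3 + (-5)**2 = 3 + 25 = 28)
g*(W(J(1)) + a(-2)) = 28*(1 + 3/2) = 28*(5/2) = 70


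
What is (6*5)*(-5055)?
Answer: -151650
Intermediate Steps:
(6*5)*(-5055) = 30*(-5055) = -151650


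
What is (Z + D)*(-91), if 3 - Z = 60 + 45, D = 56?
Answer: 4186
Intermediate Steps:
Z = -102 (Z = 3 - (60 + 45) = 3 - 1*105 = 3 - 105 = -102)
(Z + D)*(-91) = (-102 + 56)*(-91) = -46*(-91) = 4186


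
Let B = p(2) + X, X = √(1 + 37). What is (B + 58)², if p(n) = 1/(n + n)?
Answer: 54897/16 + 233*√38/2 ≈ 4149.2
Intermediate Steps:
p(n) = 1/(2*n)
X = √38 ≈ 6.1644
B = ¼ + √38 (B = (½)/2 + √38 = (½)*(½) + √38 = ¼ + √38 ≈ 6.4144)
(B + 58)² = ((¼ + √38) + 58)² = (233/4 + √38)²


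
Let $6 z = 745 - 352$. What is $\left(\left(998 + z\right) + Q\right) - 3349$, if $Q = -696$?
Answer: $- \frac{5963}{2} \approx -2981.5$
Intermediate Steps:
$z = \frac{131}{2}$ ($z = \frac{745 - 352}{6} = \frac{1}{6} \cdot 393 = \frac{131}{2} \approx 65.5$)
$\left(\left(998 + z\right) + Q\right) - 3349 = \left(\left(998 + \frac{131}{2}\right) - 696\right) - 3349 = \left(\frac{2127}{2} - 696\right) - 3349 = \frac{735}{2} - 3349 = - \frac{5963}{2}$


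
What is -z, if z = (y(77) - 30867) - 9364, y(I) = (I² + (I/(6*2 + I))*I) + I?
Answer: 3040096/89 ≈ 34158.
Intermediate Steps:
y(I) = I + I² + I²/(12 + I) (y(I) = (I² + (I/(12 + I))*I) + I = (I² + I²/(12 + I)) + I = I + I² + I²/(12 + I))
z = -3040096/89 (z = (77*(12 + 77² + 14*77)/(12 + 77) - 30867) - 9364 = (77*(12 + 5929 + 1078)/89 - 30867) - 9364 = (77*(1/89)*7019 - 30867) - 9364 = (540463/89 - 30867) - 9364 = -2206700/89 - 9364 = -3040096/89 ≈ -34158.)
-z = -1*(-3040096/89) = 3040096/89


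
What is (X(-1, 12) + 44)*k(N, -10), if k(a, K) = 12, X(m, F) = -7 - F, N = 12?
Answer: 300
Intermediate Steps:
(X(-1, 12) + 44)*k(N, -10) = ((-7 - 1*12) + 44)*12 = ((-7 - 12) + 44)*12 = (-19 + 44)*12 = 25*12 = 300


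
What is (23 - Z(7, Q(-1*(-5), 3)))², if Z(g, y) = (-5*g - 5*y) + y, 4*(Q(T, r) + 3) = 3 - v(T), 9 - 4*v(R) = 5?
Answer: 2304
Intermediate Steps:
v(R) = 1 (v(R) = 9/4 - ¼*5 = 9/4 - 5/4 = 1)
Q(T, r) = -5/2 (Q(T, r) = -3 + (3 - 1*1)/4 = -3 + (3 - 1)/4 = -3 + (¼)*2 = -3 + ½ = -5/2)
Z(g, y) = -5*g - 4*y
(23 - Z(7, Q(-1*(-5), 3)))² = (23 - (-5*7 - 4*(-5/2)))² = (23 - (-35 + 10))² = (23 - 1*(-25))² = (23 + 25)² = 48² = 2304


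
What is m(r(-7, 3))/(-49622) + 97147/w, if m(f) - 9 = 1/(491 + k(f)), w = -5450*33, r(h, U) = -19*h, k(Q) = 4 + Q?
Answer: -1514185674301/2802298243800 ≈ -0.54034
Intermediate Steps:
w = -179850
m(f) = 9 + 1/(495 + f) (m(f) = 9 + 1/(491 + (4 + f)) = 9 + 1/(495 + f))
m(r(-7, 3))/(-49622) + 97147/w = ((4456 + 9*(-19*(-7)))/(495 - 19*(-7)))/(-49622) + 97147/(-179850) = ((4456 + 9*133)/(495 + 133))*(-1/49622) + 97147*(-1/179850) = ((4456 + 1197)/628)*(-1/49622) - 97147/179850 = ((1/628)*5653)*(-1/49622) - 97147/179850 = (5653/628)*(-1/49622) - 97147/179850 = -5653/31162616 - 97147/179850 = -1514185674301/2802298243800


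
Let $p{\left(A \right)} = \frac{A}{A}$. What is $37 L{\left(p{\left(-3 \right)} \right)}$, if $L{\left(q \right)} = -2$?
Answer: $-74$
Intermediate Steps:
$p{\left(A \right)} = 1$
$37 L{\left(p{\left(-3 \right)} \right)} = 37 \left(-2\right) = -74$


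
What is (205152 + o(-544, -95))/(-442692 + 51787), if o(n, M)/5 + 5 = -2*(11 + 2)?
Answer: -204997/390905 ≈ -0.52442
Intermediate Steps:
o(n, M) = -155 (o(n, M) = -25 + 5*(-2*(11 + 2)) = -25 + 5*(-2*13) = -25 + 5*(-26) = -25 - 130 = -155)
(205152 + o(-544, -95))/(-442692 + 51787) = (205152 - 155)/(-442692 + 51787) = 204997/(-390905) = 204997*(-1/390905) = -204997/390905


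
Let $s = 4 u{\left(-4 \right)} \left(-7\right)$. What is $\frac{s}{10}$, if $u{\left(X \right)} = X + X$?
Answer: $\frac{112}{5} \approx 22.4$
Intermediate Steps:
$u{\left(X \right)} = 2 X$
$s = 224$ ($s = 4 \cdot 2 \left(-4\right) \left(-7\right) = 4 \left(-8\right) \left(-7\right) = \left(-32\right) \left(-7\right) = 224$)
$\frac{s}{10} = \frac{224}{10} = 224 \cdot \frac{1}{10} = \frac{112}{5}$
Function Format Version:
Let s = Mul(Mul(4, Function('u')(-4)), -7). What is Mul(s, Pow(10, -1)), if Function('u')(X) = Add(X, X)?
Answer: Rational(112, 5) ≈ 22.400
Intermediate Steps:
Function('u')(X) = Mul(2, X)
s = 224 (s = Mul(Mul(4, Mul(2, -4)), -7) = Mul(Mul(4, -8), -7) = Mul(-32, -7) = 224)
Mul(s, Pow(10, -1)) = Mul(224, Pow(10, -1)) = Mul(224, Rational(1, 10)) = Rational(112, 5)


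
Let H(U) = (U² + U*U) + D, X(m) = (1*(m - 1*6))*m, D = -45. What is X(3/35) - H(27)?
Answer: -1731546/1225 ≈ -1413.5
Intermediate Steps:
X(m) = m*(-6 + m) (X(m) = (1*(m - 6))*m = (1*(-6 + m))*m = (-6 + m)*m = m*(-6 + m))
H(U) = -45 + 2*U² (H(U) = (U² + U*U) - 45 = (U² + U²) - 45 = 2*U² - 45 = -45 + 2*U²)
X(3/35) - H(27) = (3/35)*(-6 + 3/35) - (-45 + 2*27²) = (3*(1/35))*(-6 + 3*(1/35)) - (-45 + 2*729) = 3*(-6 + 3/35)/35 - (-45 + 1458) = (3/35)*(-207/35) - 1*1413 = -621/1225 - 1413 = -1731546/1225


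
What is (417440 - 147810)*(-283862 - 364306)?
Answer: -174765537840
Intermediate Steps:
(417440 - 147810)*(-283862 - 364306) = 269630*(-648168) = -174765537840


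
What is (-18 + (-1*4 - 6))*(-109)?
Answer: 3052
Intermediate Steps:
(-18 + (-1*4 - 6))*(-109) = (-18 + (-4 - 6))*(-109) = (-18 - 10)*(-109) = -28*(-109) = 3052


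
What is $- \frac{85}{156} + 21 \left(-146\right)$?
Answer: $- \frac{478381}{156} \approx -3066.5$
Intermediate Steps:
$- \frac{85}{156} + 21 \left(-146\right) = \left(-85\right) \frac{1}{156} - 3066 = - \frac{85}{156} - 3066 = - \frac{478381}{156}$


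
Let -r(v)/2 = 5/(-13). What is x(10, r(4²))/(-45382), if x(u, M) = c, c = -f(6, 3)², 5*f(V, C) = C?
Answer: 9/1134550 ≈ 7.9327e-6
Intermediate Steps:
f(V, C) = C/5
r(v) = 10/13 (r(v) = -10/(-13) = -10*(-1)/13 = -2*(-5/13) = 10/13)
c = -9/25 (c = -((⅕)*3)² = -(⅗)² = -1*9/25 = -9/25 ≈ -0.36000)
x(u, M) = -9/25
x(10, r(4²))/(-45382) = -9/25/(-45382) = -9/25*(-1/45382) = 9/1134550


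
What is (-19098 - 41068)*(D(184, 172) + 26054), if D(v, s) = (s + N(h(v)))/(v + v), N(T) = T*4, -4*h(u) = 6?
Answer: -144218473577/92 ≈ -1.5676e+9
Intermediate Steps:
h(u) = -3/2 (h(u) = -¼*6 = -3/2)
N(T) = 4*T
D(v, s) = (-6 + s)/(2*v) (D(v, s) = (s + 4*(-3/2))/(v + v) = (s - 6)/((2*v)) = (-6 + s)*(1/(2*v)) = (-6 + s)/(2*v))
(-19098 - 41068)*(D(184, 172) + 26054) = (-19098 - 41068)*((½)*(-6 + 172)/184 + 26054) = -60166*((½)*(1/184)*166 + 26054) = -60166*(83/184 + 26054) = -60166*4794019/184 = -144218473577/92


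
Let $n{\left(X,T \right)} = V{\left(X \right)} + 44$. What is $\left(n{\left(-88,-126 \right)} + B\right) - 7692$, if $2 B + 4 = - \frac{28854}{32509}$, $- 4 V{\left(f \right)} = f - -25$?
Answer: $- \frac{992785041}{130036} \approx -7634.7$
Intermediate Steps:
$V{\left(f \right)} = - \frac{25}{4} - \frac{f}{4}$ ($V{\left(f \right)} = - \frac{f - -25}{4} = - \frac{f + 25}{4} = - \frac{25 + f}{4} = - \frac{25}{4} - \frac{f}{4}$)
$n{\left(X,T \right)} = \frac{151}{4} - \frac{X}{4}$ ($n{\left(X,T \right)} = \left(- \frac{25}{4} - \frac{X}{4}\right) + 44 = \frac{151}{4} - \frac{X}{4}$)
$B = - \frac{79445}{32509}$ ($B = -2 + \frac{\left(-28854\right) \frac{1}{32509}}{2} = -2 + \frac{1}{2} \left(- \frac{28854}{32509}\right) = -2 - \frac{14427}{32509} = - \frac{79445}{32509} \approx -2.4438$)
$\left(n{\left(-88,-126 \right)} + B\right) - 7692 = \left(\left(\frac{151}{4} - -22\right) - \frac{79445}{32509}\right) - 7692 = \left(\left(\frac{151}{4} + 22\right) - \frac{79445}{32509}\right) - 7692 = \left(\frac{239}{4} - \frac{79445}{32509}\right) - 7692 = \frac{7451871}{130036} - 7692 = - \frac{992785041}{130036}$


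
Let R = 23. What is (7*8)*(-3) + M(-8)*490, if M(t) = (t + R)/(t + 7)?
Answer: -7518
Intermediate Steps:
M(t) = (23 + t)/(7 + t) (M(t) = (t + 23)/(t + 7) = (23 + t)/(7 + t))
(7*8)*(-3) + M(-8)*490 = (7*8)*(-3) + ((23 - 8)/(7 - 8))*490 = 56*(-3) + (15/(-1))*490 = -168 - 1*15*490 = -168 - 15*490 = -168 - 7350 = -7518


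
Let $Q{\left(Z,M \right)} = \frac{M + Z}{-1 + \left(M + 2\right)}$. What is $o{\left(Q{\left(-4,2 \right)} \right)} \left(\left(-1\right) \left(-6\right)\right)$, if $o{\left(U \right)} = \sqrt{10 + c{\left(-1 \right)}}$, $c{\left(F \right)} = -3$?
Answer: $6 \sqrt{7} \approx 15.875$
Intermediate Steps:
$Q{\left(Z,M \right)} = \frac{M + Z}{1 + M}$ ($Q{\left(Z,M \right)} = \frac{M + Z}{-1 + \left(2 + M\right)} = \frac{M + Z}{1 + M}$)
$o{\left(U \right)} = \sqrt{7}$ ($o{\left(U \right)} = \sqrt{10 - 3} = \sqrt{7}$)
$o{\left(Q{\left(-4,2 \right)} \right)} \left(\left(-1\right) \left(-6\right)\right) = \sqrt{7} \left(\left(-1\right) \left(-6\right)\right) = \sqrt{7} \cdot 6 = 6 \sqrt{7}$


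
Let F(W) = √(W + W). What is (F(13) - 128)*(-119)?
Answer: 15232 - 119*√26 ≈ 14625.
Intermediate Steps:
F(W) = √2*√W (F(W) = √(2*W) = √2*√W)
(F(13) - 128)*(-119) = (√2*√13 - 128)*(-119) = (√26 - 128)*(-119) = (-128 + √26)*(-119) = 15232 - 119*√26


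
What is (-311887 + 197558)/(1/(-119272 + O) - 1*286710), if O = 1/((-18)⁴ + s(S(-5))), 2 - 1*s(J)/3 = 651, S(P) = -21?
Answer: 1404929045355823/3523228634954799 ≈ 0.39876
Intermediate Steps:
s(J) = -1947 (s(J) = 6 - 3*651 = 6 - 1953 = -1947)
O = 1/103029 (O = 1/((-18)⁴ - 1947) = 1/(104976 - 1947) = 1/103029 ≈ 9.7060e-6)
(-311887 + 197558)/(1/(-119272 + O) - 1*286710) = (-311887 + 197558)/(1/(-119272 + 1/103029) - 1*286710) = -114329/(1/(-12288474887/103029) - 286710) = -114329/(-103029/12288474887 - 286710) = -114329/(-3523228634954799/12288474887) = -114329*(-12288474887/3523228634954799) = 1404929045355823/3523228634954799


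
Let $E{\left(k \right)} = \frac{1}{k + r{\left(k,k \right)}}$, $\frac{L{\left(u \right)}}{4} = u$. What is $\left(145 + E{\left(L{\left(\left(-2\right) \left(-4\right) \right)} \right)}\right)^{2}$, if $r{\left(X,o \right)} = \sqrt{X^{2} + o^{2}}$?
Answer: $\frac{21520323}{1024} + \frac{4639 \sqrt{2}}{512} \approx 21029.0$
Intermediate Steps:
$L{\left(u \right)} = 4 u$
$E{\left(k \right)} = \frac{1}{k + \sqrt{2} \sqrt{k^{2}}}$ ($E{\left(k \right)} = \frac{1}{k + \sqrt{k^{2} + k^{2}}} = \frac{1}{k + \sqrt{2 k^{2}}} = \frac{1}{k + \sqrt{2} \sqrt{k^{2}}}$)
$\left(145 + E{\left(L{\left(\left(-2\right) \left(-4\right) \right)} \right)}\right)^{2} = \left(145 + \frac{1}{4 \left(\left(-2\right) \left(-4\right)\right) + \sqrt{2} \sqrt{\left(4 \left(\left(-2\right) \left(-4\right)\right)\right)^{2}}}\right)^{2} = \left(145 + \frac{1}{4 \cdot 8 + \sqrt{2} \sqrt{\left(4 \cdot 8\right)^{2}}}\right)^{2} = \left(145 + \frac{1}{32 + \sqrt{2} \sqrt{32^{2}}}\right)^{2} = \left(145 + \frac{1}{32 + \sqrt{2} \sqrt{1024}}\right)^{2} = \left(145 + \frac{1}{32 + \sqrt{2} \cdot 32}\right)^{2} = \left(145 + \frac{1}{32 + 32 \sqrt{2}}\right)^{2}$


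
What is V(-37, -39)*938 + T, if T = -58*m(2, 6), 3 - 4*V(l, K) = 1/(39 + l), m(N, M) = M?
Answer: 953/4 ≈ 238.25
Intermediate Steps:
V(l, K) = ¾ - 1/(4*(39 + l))
T = -348 (T = -58*6 = -348)
V(-37, -39)*938 + T = ((116 + 3*(-37))/(4*(39 - 37)))*938 - 348 = ((¼)*(116 - 111)/2)*938 - 348 = ((¼)*(½)*5)*938 - 348 = (5/8)*938 - 348 = 2345/4 - 348 = 953/4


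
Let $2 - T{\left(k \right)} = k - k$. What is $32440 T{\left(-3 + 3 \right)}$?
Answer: $64880$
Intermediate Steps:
$T{\left(k \right)} = 2$ ($T{\left(k \right)} = 2 - \left(k - k\right) = 2 - 0 = 2 + 0 = 2$)
$32440 T{\left(-3 + 3 \right)} = 32440 \cdot 2 = 64880$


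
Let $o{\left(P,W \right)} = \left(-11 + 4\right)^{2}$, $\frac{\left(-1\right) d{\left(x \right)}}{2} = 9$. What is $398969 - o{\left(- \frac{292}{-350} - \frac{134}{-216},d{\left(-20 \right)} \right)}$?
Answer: $398920$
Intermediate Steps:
$d{\left(x \right)} = -18$ ($d{\left(x \right)} = \left(-2\right) 9 = -18$)
$o{\left(P,W \right)} = 49$ ($o{\left(P,W \right)} = \left(-7\right)^{2} = 49$)
$398969 - o{\left(- \frac{292}{-350} - \frac{134}{-216},d{\left(-20 \right)} \right)} = 398969 - 49 = 398920$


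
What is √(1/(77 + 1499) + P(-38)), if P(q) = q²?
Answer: √896643530/788 ≈ 38.000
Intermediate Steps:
√(1/(77 + 1499) + P(-38)) = √(1/(77 + 1499) + (-38)²) = √(1/1576 + 1444) = √(2275745/1576) = √896643530/788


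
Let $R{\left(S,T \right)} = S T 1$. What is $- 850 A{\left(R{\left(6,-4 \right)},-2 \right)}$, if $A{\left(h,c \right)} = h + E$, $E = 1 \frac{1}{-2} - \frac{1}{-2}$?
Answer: $20400$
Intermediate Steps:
$R{\left(S,T \right)} = S T$
$E = 0$ ($E = 1 \left(- \frac{1}{2}\right) - - \frac{1}{2} = - \frac{1}{2} + \frac{1}{2} = 0$)
$A{\left(h,c \right)} = h$ ($A{\left(h,c \right)} = h + 0 = h$)
$- 850 A{\left(R{\left(6,-4 \right)},-2 \right)} = - 850 \cdot 6 \left(-4\right) = \left(-850\right) \left(-24\right) = 20400$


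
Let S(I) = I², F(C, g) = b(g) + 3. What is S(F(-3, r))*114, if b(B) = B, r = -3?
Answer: 0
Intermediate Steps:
F(C, g) = 3 + g (F(C, g) = g + 3 = 3 + g)
S(F(-3, r))*114 = (3 - 3)²*114 = 0²*114 = 0*114 = 0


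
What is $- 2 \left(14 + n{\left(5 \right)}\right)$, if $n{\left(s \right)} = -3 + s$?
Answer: $-32$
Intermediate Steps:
$- 2 \left(14 + n{\left(5 \right)}\right) = - 2 \left(14 + \left(-3 + 5\right)\right) = - 2 \left(14 + 2\right) = \left(-2\right) 16 = -32$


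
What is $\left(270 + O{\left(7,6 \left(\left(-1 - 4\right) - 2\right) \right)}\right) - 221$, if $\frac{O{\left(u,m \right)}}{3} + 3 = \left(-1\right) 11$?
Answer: $7$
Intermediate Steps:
$O{\left(u,m \right)} = -42$ ($O{\left(u,m \right)} = -9 + 3 \left(\left(-1\right) 11\right) = -9 + 3 \left(-11\right) = -9 - 33 = -42$)
$\left(270 + O{\left(7,6 \left(\left(-1 - 4\right) - 2\right) \right)}\right) - 221 = \left(270 - 42\right) - 221 = 228 - 221 = 7$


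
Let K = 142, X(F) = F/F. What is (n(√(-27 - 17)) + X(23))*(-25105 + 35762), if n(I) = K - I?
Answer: 1523951 - 21314*I*√11 ≈ 1.524e+6 - 70691.0*I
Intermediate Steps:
X(F) = 1
n(I) = 142 - I
(n(√(-27 - 17)) + X(23))*(-25105 + 35762) = ((142 - √(-27 - 17)) + 1)*(-25105 + 35762) = ((142 - √(-44)) + 1)*10657 = ((142 - 2*I*√11) + 1)*10657 = (143 - 2*I*√11)*10657 = 1523951 - 21314*I*√11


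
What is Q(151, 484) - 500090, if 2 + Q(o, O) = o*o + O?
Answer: -476807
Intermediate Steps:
Q(o, O) = -2 + O + o**2 (Q(o, O) = -2 + (o*o + O) = -2 + (o**2 + O) = -2 + (O + o**2) = -2 + O + o**2)
Q(151, 484) - 500090 = (-2 + 484 + 151**2) - 500090 = (-2 + 484 + 22801) - 500090 = 23283 - 500090 = -476807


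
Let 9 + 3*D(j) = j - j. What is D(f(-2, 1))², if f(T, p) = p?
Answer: 9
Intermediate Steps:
D(j) = -3 (D(j) = -3 + (j - j)/3 = -3 + (⅓)*0 = -3 + 0 = -3)
D(f(-2, 1))² = (-3)² = 9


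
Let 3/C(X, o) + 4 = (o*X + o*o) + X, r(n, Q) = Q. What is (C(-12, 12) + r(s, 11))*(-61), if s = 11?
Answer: -10553/16 ≈ -659.56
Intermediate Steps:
C(X, o) = 3/(-4 + X + o² + X*o) (C(X, o) = 3/(-4 + ((o*X + o*o) + X)) = 3/(-4 + ((X*o + o²) + X)) = 3/(-4 + ((o² + X*o) + X)) = 3/(-4 + (X + o² + X*o)) = 3/(-4 + X + o² + X*o))
(C(-12, 12) + r(s, 11))*(-61) = (3/(-4 - 12 + 12² - 12*12) + 11)*(-61) = (3/(-4 - 12 + 144 - 144) + 11)*(-61) = (3/(-16) + 11)*(-61) = (3*(-1/16) + 11)*(-61) = (-3/16 + 11)*(-61) = (173/16)*(-61) = -10553/16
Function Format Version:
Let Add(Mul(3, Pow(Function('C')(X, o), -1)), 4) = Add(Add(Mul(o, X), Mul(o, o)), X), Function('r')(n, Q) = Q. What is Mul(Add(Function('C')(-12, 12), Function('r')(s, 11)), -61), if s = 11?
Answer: Rational(-10553, 16) ≈ -659.56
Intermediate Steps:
Function('C')(X, o) = Mul(3, Pow(Add(-4, X, Pow(o, 2), Mul(X, o)), -1)) (Function('C')(X, o) = Mul(3, Pow(Add(-4, Add(Add(Mul(o, X), Mul(o, o)), X)), -1)) = Mul(3, Pow(Add(-4, Add(Add(Mul(X, o), Pow(o, 2)), X)), -1)) = Mul(3, Pow(Add(-4, Add(Add(Pow(o, 2), Mul(X, o)), X)), -1)) = Mul(3, Pow(Add(-4, Add(X, Pow(o, 2), Mul(X, o))), -1)) = Mul(3, Pow(Add(-4, X, Pow(o, 2), Mul(X, o)), -1)))
Mul(Add(Function('C')(-12, 12), Function('r')(s, 11)), -61) = Mul(Add(Mul(3, Pow(Add(-4, -12, Pow(12, 2), Mul(-12, 12)), -1)), 11), -61) = Mul(Add(Mul(3, Pow(Add(-4, -12, 144, -144), -1)), 11), -61) = Mul(Add(Mul(3, Pow(-16, -1)), 11), -61) = Mul(Add(Mul(3, Rational(-1, 16)), 11), -61) = Mul(Add(Rational(-3, 16), 11), -61) = Mul(Rational(173, 16), -61) = Rational(-10553, 16)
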